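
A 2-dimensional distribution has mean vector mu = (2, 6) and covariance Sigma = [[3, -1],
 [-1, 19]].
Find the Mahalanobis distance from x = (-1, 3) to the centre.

Step 1 — centre the observation: (x - mu) = (-3, -3).

Step 2 — invert Sigma. det(Sigma) = 3·19 - (-1)² = 56.
  Sigma^{-1} = (1/det) · [[d, -b], [-b, a]] = [[0.3393, 0.0179],
 [0.0179, 0.0536]].

Step 3 — form the quadratic (x - mu)^T · Sigma^{-1} · (x - mu):
  Sigma^{-1} · (x - mu) = (-1.0714, -0.2143).
  (x - mu)^T · [Sigma^{-1} · (x - mu)] = (-3)·(-1.0714) + (-3)·(-0.2143) = 3.8571.

Step 4 — take square root: d = √(3.8571) ≈ 1.964.

d(x, mu) = √(3.8571) ≈ 1.964


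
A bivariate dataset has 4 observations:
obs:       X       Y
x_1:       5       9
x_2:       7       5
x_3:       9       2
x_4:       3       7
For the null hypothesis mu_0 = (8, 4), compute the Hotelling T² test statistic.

Step 1 — sample mean vector:
  mean(X) = (5 + 7 + 9 + 3) / 4 = 24/4 = 6
  mean(Y) = (9 + 5 + 2 + 7) / 4 = 23/4 = 5.75
  x̄ = (6, 5.75),  deviation x̄ - mu_0 = (6, 5.75) - (8, 4) = (-2, 1.75).

Step 2 — sample covariance matrix, S[i,j] = (1/(n-1)) · Σ_k (x_{k,i} - mean_i) · (x_{k,j} - mean_j), divisor n-1 = 3:
  S[X,X] = ((-1)·(-1) + (1)·(1) + (3)·(3) + (-3)·(-3)) / 3 = 20/3 = 6.6667
  S[X,Y] = ((-1)·(3.25) + (1)·(-0.75) + (3)·(-3.75) + (-3)·(1.25)) / 3 = -19/3 = -6.3333
  S[Y,Y] = ((3.25)·(3.25) + (-0.75)·(-0.75) + (-3.75)·(-3.75) + (1.25)·(1.25)) / 3 = 26.75/3 = 8.9167
  S = [[6.6667, -6.3333],
 [-6.3333, 8.9167]].

Step 3 — invert S. det(S) = 6.6667·8.9167 - (-6.3333)² = 19.3333.
  S^{-1} = (1/det) · [[d, -b], [-b, a]] = [[0.4612, 0.3276],
 [0.3276, 0.3448]].

Step 4 — quadratic form (x̄ - mu_0)^T · S^{-1} · (x̄ - mu_0):
  S^{-1} · (x̄ - mu_0) = (-0.3491, -0.0517),
  (x̄ - mu_0)^T · [...] = (-2)·(-0.3491) + (1.75)·(-0.0517) = 0.6078.

Step 5 — scale by n: T² = 4 · 0.6078 = 2.431.

T² ≈ 2.431


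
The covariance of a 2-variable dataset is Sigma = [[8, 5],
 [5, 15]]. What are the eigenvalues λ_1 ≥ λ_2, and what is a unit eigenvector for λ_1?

Step 1 — characteristic polynomial of 2×2 Sigma:
  det(Sigma - λI) = λ² - trace · λ + det = 0.
  trace = 8 + 15 = 23, det = 8·15 - (5)² = 95.
Step 2 — discriminant:
  Δ = trace² - 4·det = 529 - 380 = 149.
Step 3 — eigenvalues:
  λ = (trace ± √Δ)/2 = (23 ± 12.2066)/2,
  λ_1 = 17.6033,  λ_2 = 5.3967.

Step 4 — unit eigenvector for λ_1: solve (Sigma - λ_1 I)v = 0. First row:
  (8 - 17.6033)·v_x + (5)·v_y = 0, i.e. (-9.6033)·v_x + (5)·v_y = 0,
  so v ∝ (b, λ_1 - a) = (5, 9.6033) = u.
  ||u|| = √((5)² + (9.6033)²) = √(117.2229) ≈ 10.827,
  v_1 = u/||u|| ≈ (0.4618, 0.887) (||v_1|| = 1).

λ_1 = 17.6033,  λ_2 = 5.3967;  v_1 ≈ (0.4618, 0.887)


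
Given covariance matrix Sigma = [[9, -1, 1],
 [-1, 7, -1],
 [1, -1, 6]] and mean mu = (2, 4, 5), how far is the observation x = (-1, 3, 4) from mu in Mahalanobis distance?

Step 1 — centre the observation: (x - mu) = (-3, -1, -1).

Step 2 — invert Sigma (cofactor / det for 3×3, or solve directly):
  Sigma^{-1} = [[0.1145, 0.014, -0.0168],
 [0.014, 0.148, 0.0223],
 [-0.0168, 0.0223, 0.1732]].

Step 3 — form the quadratic (x - mu)^T · Sigma^{-1} · (x - mu):
  Sigma^{-1} · (x - mu) = (-0.3408, -0.2123, -0.1453).
  (x - mu)^T · [Sigma^{-1} · (x - mu)] = (-3)·(-0.3408) + (-1)·(-0.2123) + (-1)·(-0.1453) = 1.3799.

Step 4 — take square root: d = √(1.3799) ≈ 1.1747.

d(x, mu) = √(1.3799) ≈ 1.1747


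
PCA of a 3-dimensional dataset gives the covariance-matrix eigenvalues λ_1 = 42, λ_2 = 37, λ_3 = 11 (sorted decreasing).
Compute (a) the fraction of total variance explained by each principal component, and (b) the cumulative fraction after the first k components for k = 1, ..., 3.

Step 1 — total variance = trace(Sigma) = Σ λ_i = 42 + 37 + 11 = 90.

Step 2 — fraction explained by component i = λ_i / Σ λ:
  PC1: 42/90 = 0.4667
  PC2: 37/90 = 0.4111
  PC3: 11/90 = 0.1222

Step 3 — cumulative fraction after k components = (λ_1 + ... + λ_k) / Σ λ:
  k = 1: 42/90 = 0.4667
  k = 2: (42 + 37)/90 = 79/90 = 0.8778
  k = 3: (42 + 37 + 11)/90 = 90/90 = 1

Summary (fraction, with percent):

explained: PC1 0.4667 (46.67%), PC2 0.4111 (41.11%), PC3 0.1222 (12.22%);  cumulative: 0.4667, 0.8778, 1


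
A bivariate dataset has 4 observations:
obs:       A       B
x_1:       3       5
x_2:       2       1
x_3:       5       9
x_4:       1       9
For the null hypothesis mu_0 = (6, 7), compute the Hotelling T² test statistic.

Step 1 — sample mean vector:
  mean(A) = (3 + 2 + 5 + 1) / 4 = 11/4 = 2.75
  mean(B) = (5 + 1 + 9 + 9) / 4 = 24/4 = 6
  x̄ = (2.75, 6),  deviation x̄ - mu_0 = (2.75, 6) - (6, 7) = (-3.25, -1).

Step 2 — sample covariance matrix, S[i,j] = (1/(n-1)) · Σ_k (x_{k,i} - mean_i) · (x_{k,j} - mean_j), divisor n-1 = 3:
  S[A,A] = ((0.25)·(0.25) + (-0.75)·(-0.75) + (2.25)·(2.25) + (-1.75)·(-1.75)) / 3 = 8.75/3 = 2.9167
  S[A,B] = ((0.25)·(-1) + (-0.75)·(-5) + (2.25)·(3) + (-1.75)·(3)) / 3 = 5/3 = 1.6667
  S[B,B] = ((-1)·(-1) + (-5)·(-5) + (3)·(3) + (3)·(3)) / 3 = 44/3 = 14.6667
  S = [[2.9167, 1.6667],
 [1.6667, 14.6667]].

Step 3 — invert S. det(S) = 2.9167·14.6667 - (1.6667)² = 40.
  S^{-1} = (1/det) · [[d, -b], [-b, a]] = [[0.3667, -0.0417],
 [-0.0417, 0.0729]].

Step 4 — quadratic form (x̄ - mu_0)^T · S^{-1} · (x̄ - mu_0):
  S^{-1} · (x̄ - mu_0) = (-1.15, 0.0625),
  (x̄ - mu_0)^T · [...] = (-3.25)·(-1.15) + (-1)·(0.0625) = 3.675.

Step 5 — scale by n: T² = 4 · 3.675 = 14.7.

T² ≈ 14.7


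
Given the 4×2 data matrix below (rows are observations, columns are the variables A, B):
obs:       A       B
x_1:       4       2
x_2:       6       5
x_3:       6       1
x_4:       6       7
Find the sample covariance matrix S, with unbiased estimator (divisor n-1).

Step 1 — column means:
  mean(A) = (4 + 6 + 6 + 6) / 4 = 22/4 = 5.5
  mean(B) = (2 + 5 + 1 + 7) / 4 = 15/4 = 3.75

Step 2 — sample covariance S[i,j] = (1/(n-1)) · Σ_k (x_{k,i} - mean_i) · (x_{k,j} - mean_j), with n-1 = 3.
  S[A,A] = ((-1.5)·(-1.5) + (0.5)·(0.5) + (0.5)·(0.5) + (0.5)·(0.5)) / 3 = 3/3 = 1
  S[A,B] = ((-1.5)·(-1.75) + (0.5)·(1.25) + (0.5)·(-2.75) + (0.5)·(3.25)) / 3 = 3.5/3 = 1.1667
  S[B,B] = ((-1.75)·(-1.75) + (1.25)·(1.25) + (-2.75)·(-2.75) + (3.25)·(3.25)) / 3 = 22.75/3 = 7.5833

S is symmetric (S[j,i] = S[i,j]). Assembling:

S = [[1, 1.1667],
 [1.1667, 7.5833]]


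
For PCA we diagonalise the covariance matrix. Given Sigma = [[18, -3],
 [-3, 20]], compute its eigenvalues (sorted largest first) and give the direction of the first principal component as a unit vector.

Step 1 — characteristic polynomial of 2×2 Sigma:
  det(Sigma - λI) = λ² - trace · λ + det = 0.
  trace = 18 + 20 = 38, det = 18·20 - (-3)² = 351.
Step 2 — discriminant:
  Δ = trace² - 4·det = 1444 - 1404 = 40.
Step 3 — eigenvalues:
  λ = (trace ± √Δ)/2 = (38 ± 6.3246)/2,
  λ_1 = 22.1623,  λ_2 = 15.8377.

Step 4 — unit eigenvector for λ_1: solve (Sigma - λ_1 I)v = 0. First row:
  (18 - 22.1623)·v_x + (-3)·v_y = 0, i.e. (-4.1623)·v_x + (-3)·v_y = 0,
  so v ∝ (b, λ_1 - a) = (-3, 4.1623); multiply by -1 so the first entry is positive: u = (3, -4.1623).
  ||u|| = √((3)² + (-4.1623)²) = √(26.3246) ≈ 5.1307,
  v_1 = u/||u|| ≈ (0.5847, -0.8112) (||v_1|| = 1).

λ_1 = 22.1623,  λ_2 = 15.8377;  v_1 ≈ (0.5847, -0.8112)


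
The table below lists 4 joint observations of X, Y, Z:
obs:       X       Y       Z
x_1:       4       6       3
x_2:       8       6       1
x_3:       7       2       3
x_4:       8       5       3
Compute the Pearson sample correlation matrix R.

Step 1 — column means:
  mean(X) = (4 + 8 + 7 + 8) / 4 = 27/4 = 6.75
  mean(Y) = (6 + 6 + 2 + 5) / 4 = 19/4 = 4.75
  mean(Z) = (3 + 1 + 3 + 3) / 4 = 10/4 = 2.5

Step 2 — sample variances and covariances s[i,j] = (1/(n-1)) · Σ_k (x_{k,i} - mean_i) · (x_{k,j} - mean_j), with n-1 = 3:
  s[X,X] = ((-2.75)·(-2.75) + (1.25)·(1.25) + (0.25)·(0.25) + (1.25)·(1.25)) / 3 = 10.75/3 = 3.5833
  s[X,Y] = ((-2.75)·(1.25) + (1.25)·(1.25) + (0.25)·(-2.75) + (1.25)·(0.25)) / 3 = -2.25/3 = -0.75
  s[X,Z] = ((-2.75)·(0.5) + (1.25)·(-1.5) + (0.25)·(0.5) + (1.25)·(0.5)) / 3 = -2.5/3 = -0.8333
  s[Y,Y] = ((1.25)·(1.25) + (1.25)·(1.25) + (-2.75)·(-2.75) + (0.25)·(0.25)) / 3 = 10.75/3 = 3.5833
  s[Y,Z] = ((1.25)·(0.5) + (1.25)·(-1.5) + (-2.75)·(0.5) + (0.25)·(0.5)) / 3 = -2.5/3 = -0.8333
  s[Z,Z] = ((0.5)·(0.5) + (-1.5)·(-1.5) + (0.5)·(0.5) + (0.5)·(0.5)) / 3 = 3/3 = 1
  Sample standard deviations s_i = √(s[i,i]):
  s(X) = √(3.5833) = 1.893
  s(Y) = √(3.5833) = 1.893
  s(Z) = √(1) = 1

Step 3 — r_{ij} = s_{ij} / (s_i · s_j):
  r[X,X] = 1 (diagonal).
  r[X,Y] = -0.75 / (1.893 · 1.893) = -0.75 / 3.5833 = -0.2093
  r[X,Z] = -0.8333 / (1.893 · 1) = -0.8333 / 1.893 = -0.4402
  r[Y,Y] = 1 (diagonal).
  r[Y,Z] = -0.8333 / (1.893 · 1) = -0.8333 / 1.893 = -0.4402
  r[Z,Z] = 1 (diagonal).

R is symmetric with unit diagonal. Assembling:

R = [[1, -0.2093, -0.4402],
 [-0.2093, 1, -0.4402],
 [-0.4402, -0.4402, 1]]


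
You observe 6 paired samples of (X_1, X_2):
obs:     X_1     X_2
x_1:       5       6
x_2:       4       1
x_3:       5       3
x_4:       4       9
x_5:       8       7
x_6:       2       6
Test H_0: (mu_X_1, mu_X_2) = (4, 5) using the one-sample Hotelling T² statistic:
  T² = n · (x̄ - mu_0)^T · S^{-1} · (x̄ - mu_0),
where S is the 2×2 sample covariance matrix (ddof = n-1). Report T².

Step 1 — sample mean vector:
  mean(X_1) = (5 + 4 + 5 + 4 + 8 + 2) / 6 = 28/6 = 4.6667
  mean(X_2) = (6 + 1 + 3 + 9 + 7 + 6) / 6 = 32/6 = 5.3333
  x̄ = (4.6667, 5.3333),  deviation x̄ - mu_0 = (4.6667, 5.3333) - (4, 5) = (0.6667, 0.3333).

Step 2 — sample covariance matrix, S[i,j] = (1/(n-1)) · Σ_k (x_{k,i} - mean_i) · (x_{k,j} - mean_j), divisor n-1 = 5:
  S[X_1,X_1] = ((0.3333)·(0.3333) + (-0.6667)·(-0.6667) + (0.3333)·(0.3333) + (-0.6667)·(-0.6667) + (3.3333)·(3.3333) + (-2.6667)·(-2.6667)) / 5 = 19.3333/5 = 3.8667
  S[X_1,X_2] = ((0.3333)·(0.6667) + (-0.6667)·(-4.3333) + (0.3333)·(-2.3333) + (-0.6667)·(3.6667) + (3.3333)·(1.6667) + (-2.6667)·(0.6667)) / 5 = 3.6667/5 = 0.7333
  S[X_2,X_2] = ((0.6667)·(0.6667) + (-4.3333)·(-4.3333) + (-2.3333)·(-2.3333) + (3.6667)·(3.6667) + (1.6667)·(1.6667) + (0.6667)·(0.6667)) / 5 = 41.3333/5 = 8.2667
  S = [[3.8667, 0.7333],
 [0.7333, 8.2667]].

Step 3 — invert S. det(S) = 3.8667·8.2667 - (0.7333)² = 31.4267.
  S^{-1} = (1/det) · [[d, -b], [-b, a]] = [[0.263, -0.0233],
 [-0.0233, 0.123]].

Step 4 — quadratic form (x̄ - mu_0)^T · S^{-1} · (x̄ - mu_0):
  S^{-1} · (x̄ - mu_0) = (0.1676, 0.0255),
  (x̄ - mu_0)^T · [...] = (0.6667)·(0.1676) + (0.3333)·(0.0255) = 0.1202.

Step 5 — scale by n: T² = 6 · 0.1202 = 0.7213.

T² ≈ 0.7213


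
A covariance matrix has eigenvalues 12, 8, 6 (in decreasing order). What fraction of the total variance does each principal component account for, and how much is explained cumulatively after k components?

Step 1 — total variance = trace(Sigma) = Σ λ_i = 12 + 8 + 6 = 26.

Step 2 — fraction explained by component i = λ_i / Σ λ:
  PC1: 12/26 = 0.4615
  PC2: 8/26 = 0.3077
  PC3: 6/26 = 0.2308

Step 3 — cumulative fraction after k components = (λ_1 + ... + λ_k) / Σ λ:
  k = 1: 12/26 = 0.4615
  k = 2: (12 + 8)/26 = 20/26 = 0.7692
  k = 3: (12 + 8 + 6)/26 = 26/26 = 1

Summary (fraction, with percent):

explained: PC1 0.4615 (46.15%), PC2 0.3077 (30.77%), PC3 0.2308 (23.08%);  cumulative: 0.4615, 0.7692, 1


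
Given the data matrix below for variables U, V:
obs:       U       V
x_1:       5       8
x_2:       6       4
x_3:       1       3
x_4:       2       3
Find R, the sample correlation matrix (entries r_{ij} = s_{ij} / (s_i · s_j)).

Step 1 — column means:
  mean(U) = (5 + 6 + 1 + 2) / 4 = 14/4 = 3.5
  mean(V) = (8 + 4 + 3 + 3) / 4 = 18/4 = 4.5

Step 2 — sample variances and covariances s[i,j] = (1/(n-1)) · Σ_k (x_{k,i} - mean_i) · (x_{k,j} - mean_j), with n-1 = 3:
  s[U,U] = ((1.5)·(1.5) + (2.5)·(2.5) + (-2.5)·(-2.5) + (-1.5)·(-1.5)) / 3 = 17/3 = 5.6667
  s[U,V] = ((1.5)·(3.5) + (2.5)·(-0.5) + (-2.5)·(-1.5) + (-1.5)·(-1.5)) / 3 = 10/3 = 3.3333
  s[V,V] = ((3.5)·(3.5) + (-0.5)·(-0.5) + (-1.5)·(-1.5) + (-1.5)·(-1.5)) / 3 = 17/3 = 5.6667
  Sample standard deviations s_i = √(s[i,i]):
  s(U) = √(5.6667) = 2.3805
  s(V) = √(5.6667) = 2.3805

Step 3 — r_{ij} = s_{ij} / (s_i · s_j):
  r[U,U] = 1 (diagonal).
  r[U,V] = 3.3333 / (2.3805 · 2.3805) = 3.3333 / 5.6667 = 0.5882
  r[V,V] = 1 (diagonal).

R is symmetric with unit diagonal. Assembling:

R = [[1, 0.5882],
 [0.5882, 1]]


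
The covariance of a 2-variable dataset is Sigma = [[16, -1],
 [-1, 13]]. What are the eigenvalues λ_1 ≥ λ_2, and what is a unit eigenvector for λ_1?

Step 1 — characteristic polynomial of 2×2 Sigma:
  det(Sigma - λI) = λ² - trace · λ + det = 0.
  trace = 16 + 13 = 29, det = 16·13 - (-1)² = 207.
Step 2 — discriminant:
  Δ = trace² - 4·det = 841 - 828 = 13.
Step 3 — eigenvalues:
  λ = (trace ± √Δ)/2 = (29 ± 3.6056)/2,
  λ_1 = 16.3028,  λ_2 = 12.6972.

Step 4 — unit eigenvector for λ_1: solve (Sigma - λ_1 I)v = 0. First row:
  (16 - 16.3028)·v_x + (-1)·v_y = 0, i.e. (-0.3028)·v_x + (-1)·v_y = 0,
  so v ∝ (b, λ_1 - a) = (-1, 0.3028); multiply by -1 so the first entry is positive: u = (1, -0.3028).
  ||u|| = √((1)² + (-0.3028)²) = √(1.0917) ≈ 1.0448,
  v_1 = u/||u|| ≈ (0.9571, -0.2898) (||v_1|| = 1).

λ_1 = 16.3028,  λ_2 = 12.6972;  v_1 ≈ (0.9571, -0.2898)


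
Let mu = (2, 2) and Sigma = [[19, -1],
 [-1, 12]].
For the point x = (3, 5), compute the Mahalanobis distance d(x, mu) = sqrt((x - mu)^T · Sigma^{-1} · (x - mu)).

Step 1 — centre the observation: (x - mu) = (1, 3).

Step 2 — invert Sigma. det(Sigma) = 19·12 - (-1)² = 227.
  Sigma^{-1} = (1/det) · [[d, -b], [-b, a]] = [[0.0529, 0.0044],
 [0.0044, 0.0837]].

Step 3 — form the quadratic (x - mu)^T · Sigma^{-1} · (x - mu):
  Sigma^{-1} · (x - mu) = (0.0661, 0.2555).
  (x - mu)^T · [Sigma^{-1} · (x - mu)] = (1)·(0.0661) + (3)·(0.2555) = 0.8326.

Step 4 — take square root: d = √(0.8326) ≈ 0.9125.

d(x, mu) = √(0.8326) ≈ 0.9125


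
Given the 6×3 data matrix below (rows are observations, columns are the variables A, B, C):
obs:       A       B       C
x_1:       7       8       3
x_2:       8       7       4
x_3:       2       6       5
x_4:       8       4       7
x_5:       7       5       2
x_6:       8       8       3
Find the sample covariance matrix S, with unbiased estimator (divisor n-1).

Step 1 — column means:
  mean(A) = (7 + 8 + 2 + 8 + 7 + 8) / 6 = 40/6 = 6.6667
  mean(B) = (8 + 7 + 6 + 4 + 5 + 8) / 6 = 38/6 = 6.3333
  mean(C) = (3 + 4 + 5 + 7 + 2 + 3) / 6 = 24/6 = 4

Step 2 — sample covariance S[i,j] = (1/(n-1)) · Σ_k (x_{k,i} - mean_i) · (x_{k,j} - mean_j), with n-1 = 5.
  S[A,A] = ((0.3333)·(0.3333) + (1.3333)·(1.3333) + (-4.6667)·(-4.6667) + (1.3333)·(1.3333) + (0.3333)·(0.3333) + (1.3333)·(1.3333)) / 5 = 27.3333/5 = 5.4667
  S[A,B] = ((0.3333)·(1.6667) + (1.3333)·(0.6667) + (-4.6667)·(-0.3333) + (1.3333)·(-2.3333) + (0.3333)·(-1.3333) + (1.3333)·(1.6667)) / 5 = 1.6667/5 = 0.3333
  S[A,C] = ((0.3333)·(-1) + (1.3333)·(0) + (-4.6667)·(1) + (1.3333)·(3) + (0.3333)·(-2) + (1.3333)·(-1)) / 5 = -3/5 = -0.6
  S[B,B] = ((1.6667)·(1.6667) + (0.6667)·(0.6667) + (-0.3333)·(-0.3333) + (-2.3333)·(-2.3333) + (-1.3333)·(-1.3333) + (1.6667)·(1.6667)) / 5 = 13.3333/5 = 2.6667
  S[B,C] = ((1.6667)·(-1) + (0.6667)·(0) + (-0.3333)·(1) + (-2.3333)·(3) + (-1.3333)·(-2) + (1.6667)·(-1)) / 5 = -8/5 = -1.6
  S[C,C] = ((-1)·(-1) + (0)·(0) + (1)·(1) + (3)·(3) + (-2)·(-2) + (-1)·(-1)) / 5 = 16/5 = 3.2

S is symmetric (S[j,i] = S[i,j]). Assembling:

S = [[5.4667, 0.3333, -0.6],
 [0.3333, 2.6667, -1.6],
 [-0.6, -1.6, 3.2]]


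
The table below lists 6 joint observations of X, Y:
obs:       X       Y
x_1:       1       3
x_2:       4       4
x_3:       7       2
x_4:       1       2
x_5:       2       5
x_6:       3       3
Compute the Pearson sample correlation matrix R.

Step 1 — column means:
  mean(X) = (1 + 4 + 7 + 1 + 2 + 3) / 6 = 18/6 = 3
  mean(Y) = (3 + 4 + 2 + 2 + 5 + 3) / 6 = 19/6 = 3.1667

Step 2 — sample variances and covariances s[i,j] = (1/(n-1)) · Σ_k (x_{k,i} - mean_i) · (x_{k,j} - mean_j), with n-1 = 5:
  s[X,X] = ((-2)·(-2) + (1)·(1) + (4)·(4) + (-2)·(-2) + (-1)·(-1) + (0)·(0)) / 5 = 26/5 = 5.2
  s[X,Y] = ((-2)·(-0.1667) + (1)·(0.8333) + (4)·(-1.1667) + (-2)·(-1.1667) + (-1)·(1.8333) + (0)·(-0.1667)) / 5 = -3/5 = -0.6
  s[Y,Y] = ((-0.1667)·(-0.1667) + (0.8333)·(0.8333) + (-1.1667)·(-1.1667) + (-1.1667)·(-1.1667) + (1.8333)·(1.8333) + (-0.1667)·(-0.1667)) / 5 = 6.8333/5 = 1.3667
  Sample standard deviations s_i = √(s[i,i]):
  s(X) = √(5.2) = 2.2804
  s(Y) = √(1.3667) = 1.169

Step 3 — r_{ij} = s_{ij} / (s_i · s_j):
  r[X,X] = 1 (diagonal).
  r[X,Y] = -0.6 / (2.2804 · 1.169) = -0.6 / 2.6658 = -0.2251
  r[Y,Y] = 1 (diagonal).

R is symmetric with unit diagonal. Assembling:

R = [[1, -0.2251],
 [-0.2251, 1]]


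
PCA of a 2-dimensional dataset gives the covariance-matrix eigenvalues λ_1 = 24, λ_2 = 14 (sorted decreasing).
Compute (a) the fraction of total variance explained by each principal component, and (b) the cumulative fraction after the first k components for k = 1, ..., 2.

Step 1 — total variance = trace(Sigma) = Σ λ_i = 24 + 14 = 38.

Step 2 — fraction explained by component i = λ_i / Σ λ:
  PC1: 24/38 = 0.6316
  PC2: 14/38 = 0.3684

Step 3 — cumulative fraction after k components = (λ_1 + ... + λ_k) / Σ λ:
  k = 1: 24/38 = 0.6316
  k = 2: (24 + 14)/38 = 38/38 = 1

Summary (fraction, with percent):

explained: PC1 0.6316 (63.16%), PC2 0.3684 (36.84%);  cumulative: 0.6316, 1


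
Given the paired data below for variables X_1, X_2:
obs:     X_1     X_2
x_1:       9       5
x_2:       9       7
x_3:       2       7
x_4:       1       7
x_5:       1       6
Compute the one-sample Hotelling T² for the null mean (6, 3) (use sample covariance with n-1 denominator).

Step 1 — sample mean vector:
  mean(X_1) = (9 + 9 + 2 + 1 + 1) / 5 = 22/5 = 4.4
  mean(X_2) = (5 + 7 + 7 + 7 + 6) / 5 = 32/5 = 6.4
  x̄ = (4.4, 6.4),  deviation x̄ - mu_0 = (4.4, 6.4) - (6, 3) = (-1.6, 3.4).

Step 2 — sample covariance matrix, S[i,j] = (1/(n-1)) · Σ_k (x_{k,i} - mean_i) · (x_{k,j} - mean_j), divisor n-1 = 4:
  S[X_1,X_1] = ((4.6)·(4.6) + (4.6)·(4.6) + (-2.4)·(-2.4) + (-3.4)·(-3.4) + (-3.4)·(-3.4)) / 4 = 71.2/4 = 17.8
  S[X_1,X_2] = ((4.6)·(-1.4) + (4.6)·(0.6) + (-2.4)·(0.6) + (-3.4)·(0.6) + (-3.4)·(-0.4)) / 4 = -5.8/4 = -1.45
  S[X_2,X_2] = ((-1.4)·(-1.4) + (0.6)·(0.6) + (0.6)·(0.6) + (0.6)·(0.6) + (-0.4)·(-0.4)) / 4 = 3.2/4 = 0.8
  S = [[17.8, -1.45],
 [-1.45, 0.8]].

Step 3 — invert S. det(S) = 17.8·0.8 - (-1.45)² = 12.1375.
  S^{-1} = (1/det) · [[d, -b], [-b, a]] = [[0.0659, 0.1195],
 [0.1195, 1.4665]].

Step 4 — quadratic form (x̄ - mu_0)^T · S^{-1} · (x̄ - mu_0):
  S^{-1} · (x̄ - mu_0) = (0.3007, 4.7951),
  (x̄ - mu_0)^T · [...] = (-1.6)·(0.3007) + (3.4)·(4.7951) = 15.822.

Step 5 — scale by n: T² = 5 · 15.822 = 79.1102.

T² ≈ 79.1102


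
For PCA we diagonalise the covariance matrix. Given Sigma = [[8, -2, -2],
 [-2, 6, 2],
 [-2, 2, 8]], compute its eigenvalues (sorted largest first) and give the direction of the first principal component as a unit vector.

Step 1 — characteristic polynomial p(λ) = det(λI - Sigma) = λ³ - tr·λ² + c_1·λ - det, where tr = trace, c_1 = sum of the principal 2×2 minors, det = det(Sigma):
  tr = 8 + 6 + 8 = 22,
  c_1 = (8·6 - (-2)²) + (8·8 - (-2)²) + (6·8 - (2)²) = 44 + 60 + 44 = 148,
  det = 8·(6·8 - (2)²) - (-2)·((-2)·8 - (2)·(-2)) + (-2)·((-2)·(2) - 6·(-2)) = 8·(44) - (-2)·(-12) + (-2)·(8) = 312.
  So p(λ) = λ³ - 22λ² + 148λ - 312.
Step 2 — look for an integer root (rational root theorem: any rational root is an integer divisor of 312). Testing λ = 6:
  p(6) = 216 - 792 + 888 - 312 = 0  ✓
  Dividing out (λ - 6): p(λ) = (λ - 6)(λ² - 16λ + 52).
Step 3 — remaining eigenvalues from the quadratic λ² - 16λ + 52 = 0:
  Δ = 16² - 4·52 = 256 - 208 = 48,  λ = (16 ± √48)/2 = (16 ± 6.9282)/2 ≈ 11.4641 or 4.5359.
  Sorted: λ_1 = 11.4641,  λ_2 = 6,  λ_3 = 4.5359  (check: sum = 22 = tr ✓).

Step 4 — unit eigenvector for λ_1 ≈ 11.4641: v spans the null space of (Sigma - λ_1 I), whose rows are
  r_1 = (-3.4641, -2, -2),  r_2 = (-2, -5.4641, 2),  r_3 = (-2, 2, -3.4641).
  v is orthogonal to every row, so take v ∝ r_1 × r_2 = ((-2)·(2) - (-2)·(-5.4641), (-2)·(-2) - (-3.4641)·(2), (-3.4641)·(-5.4641) - (-2)·(-2)) ≈ (-14.9282, 10.9282, 14.9282).
  Rescale (multiply by -1 so the first nonzero entry is positive): u = (14.9282, -10.9282, -14.9282).
  ||u|| = √((14.9282)² + (-10.9282)² + (-14.9282)²) = √(565.1281) ≈ 23.7724,  v_1 = u/||u|| ≈ (0.628, -0.4597, -0.628) (||v_1|| = 1).

λ_1 = 11.4641,  λ_2 = 6,  λ_3 = 4.5359;  v_1 ≈ (0.628, -0.4597, -0.628)


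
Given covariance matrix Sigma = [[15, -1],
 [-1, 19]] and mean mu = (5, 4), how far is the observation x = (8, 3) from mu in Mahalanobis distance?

Step 1 — centre the observation: (x - mu) = (3, -1).

Step 2 — invert Sigma. det(Sigma) = 15·19 - (-1)² = 284.
  Sigma^{-1} = (1/det) · [[d, -b], [-b, a]] = [[0.0669, 0.0035],
 [0.0035, 0.0528]].

Step 3 — form the quadratic (x - mu)^T · Sigma^{-1} · (x - mu):
  Sigma^{-1} · (x - mu) = (0.1972, -0.0423).
  (x - mu)^T · [Sigma^{-1} · (x - mu)] = (3)·(0.1972) + (-1)·(-0.0423) = 0.6338.

Step 4 — take square root: d = √(0.6338) ≈ 0.7961.

d(x, mu) = √(0.6338) ≈ 0.7961


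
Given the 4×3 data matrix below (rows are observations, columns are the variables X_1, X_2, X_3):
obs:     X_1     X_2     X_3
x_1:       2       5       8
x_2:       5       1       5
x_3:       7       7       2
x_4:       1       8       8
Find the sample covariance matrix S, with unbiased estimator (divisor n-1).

Step 1 — column means:
  mean(X_1) = (2 + 5 + 7 + 1) / 4 = 15/4 = 3.75
  mean(X_2) = (5 + 1 + 7 + 8) / 4 = 21/4 = 5.25
  mean(X_3) = (8 + 5 + 2 + 8) / 4 = 23/4 = 5.75

Step 2 — sample covariance S[i,j] = (1/(n-1)) · Σ_k (x_{k,i} - mean_i) · (x_{k,j} - mean_j), with n-1 = 3.
  S[X_1,X_1] = ((-1.75)·(-1.75) + (1.25)·(1.25) + (3.25)·(3.25) + (-2.75)·(-2.75)) / 3 = 22.75/3 = 7.5833
  S[X_1,X_2] = ((-1.75)·(-0.25) + (1.25)·(-4.25) + (3.25)·(1.75) + (-2.75)·(2.75)) / 3 = -6.75/3 = -2.25
  S[X_1,X_3] = ((-1.75)·(2.25) + (1.25)·(-0.75) + (3.25)·(-3.75) + (-2.75)·(2.25)) / 3 = -23.25/3 = -7.75
  S[X_2,X_2] = ((-0.25)·(-0.25) + (-4.25)·(-4.25) + (1.75)·(1.75) + (2.75)·(2.75)) / 3 = 28.75/3 = 9.5833
  S[X_2,X_3] = ((-0.25)·(2.25) + (-4.25)·(-0.75) + (1.75)·(-3.75) + (2.75)·(2.25)) / 3 = 2.25/3 = 0.75
  S[X_3,X_3] = ((2.25)·(2.25) + (-0.75)·(-0.75) + (-3.75)·(-3.75) + (2.25)·(2.25)) / 3 = 24.75/3 = 8.25

S is symmetric (S[j,i] = S[i,j]). Assembling:

S = [[7.5833, -2.25, -7.75],
 [-2.25, 9.5833, 0.75],
 [-7.75, 0.75, 8.25]]


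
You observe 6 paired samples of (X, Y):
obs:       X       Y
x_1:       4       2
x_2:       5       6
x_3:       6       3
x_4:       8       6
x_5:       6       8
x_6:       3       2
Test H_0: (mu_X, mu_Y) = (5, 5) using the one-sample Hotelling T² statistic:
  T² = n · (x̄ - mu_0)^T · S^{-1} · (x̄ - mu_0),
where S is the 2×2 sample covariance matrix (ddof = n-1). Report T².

Step 1 — sample mean vector:
  mean(X) = (4 + 5 + 6 + 8 + 6 + 3) / 6 = 32/6 = 5.3333
  mean(Y) = (2 + 6 + 3 + 6 + 8 + 2) / 6 = 27/6 = 4.5
  x̄ = (5.3333, 4.5),  deviation x̄ - mu_0 = (5.3333, 4.5) - (5, 5) = (0.3333, -0.5).

Step 2 — sample covariance matrix, S[i,j] = (1/(n-1)) · Σ_k (x_{k,i} - mean_i) · (x_{k,j} - mean_j), divisor n-1 = 5:
  S[X,X] = ((-1.3333)·(-1.3333) + (-0.3333)·(-0.3333) + (0.6667)·(0.6667) + (2.6667)·(2.6667) + (0.6667)·(0.6667) + (-2.3333)·(-2.3333)) / 5 = 15.3333/5 = 3.0667
  S[X,Y] = ((-1.3333)·(-2.5) + (-0.3333)·(1.5) + (0.6667)·(-1.5) + (2.6667)·(1.5) + (0.6667)·(3.5) + (-2.3333)·(-2.5)) / 5 = 14/5 = 2.8
  S[Y,Y] = ((-2.5)·(-2.5) + (1.5)·(1.5) + (-1.5)·(-1.5) + (1.5)·(1.5) + (3.5)·(3.5) + (-2.5)·(-2.5)) / 5 = 31.5/5 = 6.3
  S = [[3.0667, 2.8],
 [2.8, 6.3]].

Step 3 — invert S. det(S) = 3.0667·6.3 - (2.8)² = 11.48.
  S^{-1} = (1/det) · [[d, -b], [-b, a]] = [[0.5488, -0.2439],
 [-0.2439, 0.2671]].

Step 4 — quadratic form (x̄ - mu_0)^T · S^{-1} · (x̄ - mu_0):
  S^{-1} · (x̄ - mu_0) = (0.3049, -0.2149),
  (x̄ - mu_0)^T · [...] = (0.3333)·(0.3049) + (-0.5)·(-0.2149) = 0.2091.

Step 5 — scale by n: T² = 6 · 0.2091 = 1.2544.

T² ≈ 1.2544


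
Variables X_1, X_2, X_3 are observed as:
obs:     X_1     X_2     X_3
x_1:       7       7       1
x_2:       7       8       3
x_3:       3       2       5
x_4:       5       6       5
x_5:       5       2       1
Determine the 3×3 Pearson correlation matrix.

Step 1 — column means:
  mean(X_1) = (7 + 7 + 3 + 5 + 5) / 5 = 27/5 = 5.4
  mean(X_2) = (7 + 8 + 2 + 6 + 2) / 5 = 25/5 = 5
  mean(X_3) = (1 + 3 + 5 + 5 + 1) / 5 = 15/5 = 3

Step 2 — sample variances and covariances s[i,j] = (1/(n-1)) · Σ_k (x_{k,i} - mean_i) · (x_{k,j} - mean_j), with n-1 = 4:
  s[X_1,X_1] = ((1.6)·(1.6) + (1.6)·(1.6) + (-2.4)·(-2.4) + (-0.4)·(-0.4) + (-0.4)·(-0.4)) / 4 = 11.2/4 = 2.8
  s[X_1,X_2] = ((1.6)·(2) + (1.6)·(3) + (-2.4)·(-3) + (-0.4)·(1) + (-0.4)·(-3)) / 4 = 16/4 = 4
  s[X_1,X_3] = ((1.6)·(-2) + (1.6)·(0) + (-2.4)·(2) + (-0.4)·(2) + (-0.4)·(-2)) / 4 = -8/4 = -2
  s[X_2,X_2] = ((2)·(2) + (3)·(3) + (-3)·(-3) + (1)·(1) + (-3)·(-3)) / 4 = 32/4 = 8
  s[X_2,X_3] = ((2)·(-2) + (3)·(0) + (-3)·(2) + (1)·(2) + (-3)·(-2)) / 4 = -2/4 = -0.5
  s[X_3,X_3] = ((-2)·(-2) + (0)·(0) + (2)·(2) + (2)·(2) + (-2)·(-2)) / 4 = 16/4 = 4
  Sample standard deviations s_i = √(s[i,i]):
  s(X_1) = √(2.8) = 1.6733
  s(X_2) = √(8) = 2.8284
  s(X_3) = √(4) = 2

Step 3 — r_{ij} = s_{ij} / (s_i · s_j):
  r[X_1,X_1] = 1 (diagonal).
  r[X_1,X_2] = 4 / (1.6733 · 2.8284) = 4 / 4.7329 = 0.8452
  r[X_1,X_3] = -2 / (1.6733 · 2) = -2 / 3.3466 = -0.5976
  r[X_2,X_2] = 1 (diagonal).
  r[X_2,X_3] = -0.5 / (2.8284 · 2) = -0.5 / 5.6569 = -0.0884
  r[X_3,X_3] = 1 (diagonal).

R is symmetric with unit diagonal. Assembling:

R = [[1, 0.8452, -0.5976],
 [0.8452, 1, -0.0884],
 [-0.5976, -0.0884, 1]]


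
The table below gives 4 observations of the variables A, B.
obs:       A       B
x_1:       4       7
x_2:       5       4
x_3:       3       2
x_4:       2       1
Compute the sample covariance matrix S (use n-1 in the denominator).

Step 1 — column means:
  mean(A) = (4 + 5 + 3 + 2) / 4 = 14/4 = 3.5
  mean(B) = (7 + 4 + 2 + 1) / 4 = 14/4 = 3.5

Step 2 — sample covariance S[i,j] = (1/(n-1)) · Σ_k (x_{k,i} - mean_i) · (x_{k,j} - mean_j), with n-1 = 3.
  S[A,A] = ((0.5)·(0.5) + (1.5)·(1.5) + (-0.5)·(-0.5) + (-1.5)·(-1.5)) / 3 = 5/3 = 1.6667
  S[A,B] = ((0.5)·(3.5) + (1.5)·(0.5) + (-0.5)·(-1.5) + (-1.5)·(-2.5)) / 3 = 7/3 = 2.3333
  S[B,B] = ((3.5)·(3.5) + (0.5)·(0.5) + (-1.5)·(-1.5) + (-2.5)·(-2.5)) / 3 = 21/3 = 7

S is symmetric (S[j,i] = S[i,j]). Assembling:

S = [[1.6667, 2.3333],
 [2.3333, 7]]


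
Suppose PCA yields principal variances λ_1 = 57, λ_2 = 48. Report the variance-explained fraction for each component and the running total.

Step 1 — total variance = trace(Sigma) = Σ λ_i = 57 + 48 = 105.

Step 2 — fraction explained by component i = λ_i / Σ λ:
  PC1: 57/105 = 0.5429
  PC2: 48/105 = 0.4571

Step 3 — cumulative fraction after k components = (λ_1 + ... + λ_k) / Σ λ:
  k = 1: 57/105 = 0.5429
  k = 2: (57 + 48)/105 = 105/105 = 1

Summary (fraction, with percent):

explained: PC1 0.5429 (54.29%), PC2 0.4571 (45.71%);  cumulative: 0.5429, 1


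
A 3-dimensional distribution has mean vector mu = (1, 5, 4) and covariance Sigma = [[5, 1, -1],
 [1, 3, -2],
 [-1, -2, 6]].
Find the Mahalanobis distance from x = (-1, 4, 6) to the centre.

Step 1 — centre the observation: (x - mu) = (-2, -1, 2).

Step 2 — invert Sigma (cofactor / det for 3×3, or solve directly):
  Sigma^{-1} = [[0.2154, -0.0615, 0.0154],
 [-0.0615, 0.4462, 0.1385],
 [0.0154, 0.1385, 0.2154]].

Step 3 — form the quadratic (x - mu)^T · Sigma^{-1} · (x - mu):
  Sigma^{-1} · (x - mu) = (-0.3385, -0.0462, 0.2615).
  (x - mu)^T · [Sigma^{-1} · (x - mu)] = (-2)·(-0.3385) + (-1)·(-0.0462) + (2)·(0.2615) = 1.2462.

Step 4 — take square root: d = √(1.2462) ≈ 1.1163.

d(x, mu) = √(1.2462) ≈ 1.1163


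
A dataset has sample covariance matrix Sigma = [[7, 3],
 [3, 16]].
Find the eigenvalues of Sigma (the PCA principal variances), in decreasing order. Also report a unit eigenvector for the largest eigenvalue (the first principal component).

Step 1 — characteristic polynomial of 2×2 Sigma:
  det(Sigma - λI) = λ² - trace · λ + det = 0.
  trace = 7 + 16 = 23, det = 7·16 - (3)² = 103.
Step 2 — discriminant:
  Δ = trace² - 4·det = 529 - 412 = 117.
Step 3 — eigenvalues:
  λ = (trace ± √Δ)/2 = (23 ± 10.8167)/2,
  λ_1 = 16.9083,  λ_2 = 6.0917.

Step 4 — unit eigenvector for λ_1: solve (Sigma - λ_1 I)v = 0. First row:
  (7 - 16.9083)·v_x + (3)·v_y = 0, i.e. (-9.9083)·v_x + (3)·v_y = 0,
  so v ∝ (b, λ_1 - a) = (3, 9.9083) = u.
  ||u|| = √((3)² + (9.9083)²) = √(107.1749) ≈ 10.3525,
  v_1 = u/||u|| ≈ (0.2898, 0.9571) (||v_1|| = 1).

λ_1 = 16.9083,  λ_2 = 6.0917;  v_1 ≈ (0.2898, 0.9571)


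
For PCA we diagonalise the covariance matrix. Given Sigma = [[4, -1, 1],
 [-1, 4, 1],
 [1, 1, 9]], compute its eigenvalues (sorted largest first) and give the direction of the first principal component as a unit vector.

Step 1 — characteristic polynomial p(λ) = det(λI - Sigma) = λ³ - tr·λ² + c_1·λ - det, where tr = trace, c_1 = sum of the principal 2×2 minors, det = det(Sigma):
  tr = 4 + 4 + 9 = 17,
  c_1 = (4·4 - (-1)²) + (4·9 - (1)²) + (4·9 - (1)²) = 15 + 35 + 35 = 85,
  det = 4·(4·9 - (1)²) - (-1)·((-1)·9 - (1)·(1)) + (1)·((-1)·(1) - 4·(1)) = 4·(35) - (-1)·(-10) + (1)·(-5) = 125.
  So p(λ) = λ³ - 17λ² + 85λ - 125.
Step 2 — look for an integer root (rational root theorem: any rational root is an integer divisor of 125). Testing λ = 5:
  p(5) = 125 - 425 + 425 - 125 = 0  ✓
  Dividing out (λ - 5): p(λ) = (λ - 5)(λ² - 12λ + 25).
Step 3 — remaining eigenvalues from the quadratic λ² - 12λ + 25 = 0:
  Δ = 12² - 4·25 = 144 - 100 = 44,  λ = (12 ± √44)/2 = (12 ± 6.6332)/2 ≈ 9.3166 or 2.6834.
  Sorted: λ_1 = 9.3166,  λ_2 = 5,  λ_3 = 2.6834  (check: sum = 17 = tr ✓).

Step 4 — unit eigenvector for λ_1 ≈ 9.3166: v spans the null space of (Sigma - λ_1 I), whose rows are
  r_1 = (-5.3166, -1, 1),  r_2 = (-1, -5.3166, 1),  r_3 = (1, 1, -0.3166).
  v is orthogonal to every row, so take v ∝ r_1 × r_2 = ((-1)·(1) - (1)·(-5.3166), (1)·(-1) - (-5.3166)·(1), (-5.3166)·(-5.3166) - (-1)·(-1)) ≈ (4.3166, 4.3166, 27.2665).
  Let u = (4.3166, 4.3166, 27.2665).
  ||u|| = √((4.3166)² + (4.3166)² + (27.2665)²) = √(780.7285) ≈ 27.9415,  v_1 = u/||u|| ≈ (0.1545, 0.1545, 0.9758) (||v_1|| = 1).

λ_1 = 9.3166,  λ_2 = 5,  λ_3 = 2.6834;  v_1 ≈ (0.1545, 0.1545, 0.9758)


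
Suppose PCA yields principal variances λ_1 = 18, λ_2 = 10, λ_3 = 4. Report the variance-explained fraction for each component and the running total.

Step 1 — total variance = trace(Sigma) = Σ λ_i = 18 + 10 + 4 = 32.

Step 2 — fraction explained by component i = λ_i / Σ λ:
  PC1: 18/32 = 0.5625
  PC2: 10/32 = 0.3125
  PC3: 4/32 = 0.125

Step 3 — cumulative fraction after k components = (λ_1 + ... + λ_k) / Σ λ:
  k = 1: 18/32 = 0.5625
  k = 2: (18 + 10)/32 = 28/32 = 0.875
  k = 3: (18 + 10 + 4)/32 = 32/32 = 1

Summary (fraction, with percent):

explained: PC1 0.5625 (56.25%), PC2 0.3125 (31.25%), PC3 0.125 (12.5%);  cumulative: 0.5625, 0.875, 1


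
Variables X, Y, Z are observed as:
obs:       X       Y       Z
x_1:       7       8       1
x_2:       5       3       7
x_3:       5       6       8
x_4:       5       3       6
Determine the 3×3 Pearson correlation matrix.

Step 1 — column means:
  mean(X) = (7 + 5 + 5 + 5) / 4 = 22/4 = 5.5
  mean(Y) = (8 + 3 + 6 + 3) / 4 = 20/4 = 5
  mean(Z) = (1 + 7 + 8 + 6) / 4 = 22/4 = 5.5

Step 2 — sample variances and covariances s[i,j] = (1/(n-1)) · Σ_k (x_{k,i} - mean_i) · (x_{k,j} - mean_j), with n-1 = 3:
  s[X,X] = ((1.5)·(1.5) + (-0.5)·(-0.5) + (-0.5)·(-0.5) + (-0.5)·(-0.5)) / 3 = 3/3 = 1
  s[X,Y] = ((1.5)·(3) + (-0.5)·(-2) + (-0.5)·(1) + (-0.5)·(-2)) / 3 = 6/3 = 2
  s[X,Z] = ((1.5)·(-4.5) + (-0.5)·(1.5) + (-0.5)·(2.5) + (-0.5)·(0.5)) / 3 = -9/3 = -3
  s[Y,Y] = ((3)·(3) + (-2)·(-2) + (1)·(1) + (-2)·(-2)) / 3 = 18/3 = 6
  s[Y,Z] = ((3)·(-4.5) + (-2)·(1.5) + (1)·(2.5) + (-2)·(0.5)) / 3 = -15/3 = -5
  s[Z,Z] = ((-4.5)·(-4.5) + (1.5)·(1.5) + (2.5)·(2.5) + (0.5)·(0.5)) / 3 = 29/3 = 9.6667
  Sample standard deviations s_i = √(s[i,i]):
  s(X) = √(1) = 1
  s(Y) = √(6) = 2.4495
  s(Z) = √(9.6667) = 3.1091

Step 3 — r_{ij} = s_{ij} / (s_i · s_j):
  r[X,X] = 1 (diagonal).
  r[X,Y] = 2 / (1 · 2.4495) = 2 / 2.4495 = 0.8165
  r[X,Z] = -3 / (1 · 3.1091) = -3 / 3.1091 = -0.9649
  r[Y,Y] = 1 (diagonal).
  r[Y,Z] = -5 / (2.4495 · 3.1091) = -5 / 7.6158 = -0.6565
  r[Z,Z] = 1 (diagonal).

R is symmetric with unit diagonal. Assembling:

R = [[1, 0.8165, -0.9649],
 [0.8165, 1, -0.6565],
 [-0.9649, -0.6565, 1]]


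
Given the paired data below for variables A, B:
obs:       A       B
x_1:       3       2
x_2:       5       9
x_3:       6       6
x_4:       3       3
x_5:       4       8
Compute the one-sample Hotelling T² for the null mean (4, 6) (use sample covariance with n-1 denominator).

Step 1 — sample mean vector:
  mean(A) = (3 + 5 + 6 + 3 + 4) / 5 = 21/5 = 4.2
  mean(B) = (2 + 9 + 6 + 3 + 8) / 5 = 28/5 = 5.6
  x̄ = (4.2, 5.6),  deviation x̄ - mu_0 = (4.2, 5.6) - (4, 6) = (0.2, -0.4).

Step 2 — sample covariance matrix, S[i,j] = (1/(n-1)) · Σ_k (x_{k,i} - mean_i) · (x_{k,j} - mean_j), divisor n-1 = 4:
  S[A,A] = ((-1.2)·(-1.2) + (0.8)·(0.8) + (1.8)·(1.8) + (-1.2)·(-1.2) + (-0.2)·(-0.2)) / 4 = 6.8/4 = 1.7
  S[A,B] = ((-1.2)·(-3.6) + (0.8)·(3.4) + (1.8)·(0.4) + (-1.2)·(-2.6) + (-0.2)·(2.4)) / 4 = 10.4/4 = 2.6
  S[B,B] = ((-3.6)·(-3.6) + (3.4)·(3.4) + (0.4)·(0.4) + (-2.6)·(-2.6) + (2.4)·(2.4)) / 4 = 37.2/4 = 9.3
  S = [[1.7, 2.6],
 [2.6, 9.3]].

Step 3 — invert S. det(S) = 1.7·9.3 - (2.6)² = 9.05.
  S^{-1} = (1/det) · [[d, -b], [-b, a]] = [[1.0276, -0.2873],
 [-0.2873, 0.1878]].

Step 4 — quadratic form (x̄ - mu_0)^T · S^{-1} · (x̄ - mu_0):
  S^{-1} · (x̄ - mu_0) = (0.3204, -0.1326),
  (x̄ - mu_0)^T · [...] = (0.2)·(0.3204) + (-0.4)·(-0.1326) = 0.1171.

Step 5 — scale by n: T² = 5 · 0.1171 = 0.5856.

T² ≈ 0.5856


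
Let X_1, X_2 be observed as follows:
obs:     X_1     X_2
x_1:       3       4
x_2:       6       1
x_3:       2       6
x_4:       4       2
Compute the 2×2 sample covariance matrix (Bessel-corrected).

Step 1 — column means:
  mean(X_1) = (3 + 6 + 2 + 4) / 4 = 15/4 = 3.75
  mean(X_2) = (4 + 1 + 6 + 2) / 4 = 13/4 = 3.25

Step 2 — sample covariance S[i,j] = (1/(n-1)) · Σ_k (x_{k,i} - mean_i) · (x_{k,j} - mean_j), with n-1 = 3.
  S[X_1,X_1] = ((-0.75)·(-0.75) + (2.25)·(2.25) + (-1.75)·(-1.75) + (0.25)·(0.25)) / 3 = 8.75/3 = 2.9167
  S[X_1,X_2] = ((-0.75)·(0.75) + (2.25)·(-2.25) + (-1.75)·(2.75) + (0.25)·(-1.25)) / 3 = -10.75/3 = -3.5833
  S[X_2,X_2] = ((0.75)·(0.75) + (-2.25)·(-2.25) + (2.75)·(2.75) + (-1.25)·(-1.25)) / 3 = 14.75/3 = 4.9167

S is symmetric (S[j,i] = S[i,j]). Assembling:

S = [[2.9167, -3.5833],
 [-3.5833, 4.9167]]


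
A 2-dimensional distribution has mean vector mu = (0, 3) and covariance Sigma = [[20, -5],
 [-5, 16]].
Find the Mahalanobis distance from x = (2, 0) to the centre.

Step 1 — centre the observation: (x - mu) = (2, -3).

Step 2 — invert Sigma. det(Sigma) = 20·16 - (-5)² = 295.
  Sigma^{-1} = (1/det) · [[d, -b], [-b, a]] = [[0.0542, 0.0169],
 [0.0169, 0.0678]].

Step 3 — form the quadratic (x - mu)^T · Sigma^{-1} · (x - mu):
  Sigma^{-1} · (x - mu) = (0.0576, -0.1695).
  (x - mu)^T · [Sigma^{-1} · (x - mu)] = (2)·(0.0576) + (-3)·(-0.1695) = 0.6237.

Step 4 — take square root: d = √(0.6237) ≈ 0.7898.

d(x, mu) = √(0.6237) ≈ 0.7898


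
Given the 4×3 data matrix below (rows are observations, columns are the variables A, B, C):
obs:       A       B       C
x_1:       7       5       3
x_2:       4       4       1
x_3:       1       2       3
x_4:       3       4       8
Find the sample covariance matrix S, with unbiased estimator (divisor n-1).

Step 1 — column means:
  mean(A) = (7 + 4 + 1 + 3) / 4 = 15/4 = 3.75
  mean(B) = (5 + 4 + 2 + 4) / 4 = 15/4 = 3.75
  mean(C) = (3 + 1 + 3 + 8) / 4 = 15/4 = 3.75

Step 2 — sample covariance S[i,j] = (1/(n-1)) · Σ_k (x_{k,i} - mean_i) · (x_{k,j} - mean_j), with n-1 = 3.
  S[A,A] = ((3.25)·(3.25) + (0.25)·(0.25) + (-2.75)·(-2.75) + (-0.75)·(-0.75)) / 3 = 18.75/3 = 6.25
  S[A,B] = ((3.25)·(1.25) + (0.25)·(0.25) + (-2.75)·(-1.75) + (-0.75)·(0.25)) / 3 = 8.75/3 = 2.9167
  S[A,C] = ((3.25)·(-0.75) + (0.25)·(-2.75) + (-2.75)·(-0.75) + (-0.75)·(4.25)) / 3 = -4.25/3 = -1.4167
  S[B,B] = ((1.25)·(1.25) + (0.25)·(0.25) + (-1.75)·(-1.75) + (0.25)·(0.25)) / 3 = 4.75/3 = 1.5833
  S[B,C] = ((1.25)·(-0.75) + (0.25)·(-2.75) + (-1.75)·(-0.75) + (0.25)·(4.25)) / 3 = 0.75/3 = 0.25
  S[C,C] = ((-0.75)·(-0.75) + (-2.75)·(-2.75) + (-0.75)·(-0.75) + (4.25)·(4.25)) / 3 = 26.75/3 = 8.9167

S is symmetric (S[j,i] = S[i,j]). Assembling:

S = [[6.25, 2.9167, -1.4167],
 [2.9167, 1.5833, 0.25],
 [-1.4167, 0.25, 8.9167]]


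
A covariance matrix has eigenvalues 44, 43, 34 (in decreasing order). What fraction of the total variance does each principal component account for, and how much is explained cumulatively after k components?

Step 1 — total variance = trace(Sigma) = Σ λ_i = 44 + 43 + 34 = 121.

Step 2 — fraction explained by component i = λ_i / Σ λ:
  PC1: 44/121 = 0.3636
  PC2: 43/121 = 0.3554
  PC3: 34/121 = 0.281

Step 3 — cumulative fraction after k components = (λ_1 + ... + λ_k) / Σ λ:
  k = 1: 44/121 = 0.3636
  k = 2: (44 + 43)/121 = 87/121 = 0.719
  k = 3: (44 + 43 + 34)/121 = 121/121 = 1

Summary (fraction, with percent):

explained: PC1 0.3636 (36.36%), PC2 0.3554 (35.54%), PC3 0.281 (28.1%);  cumulative: 0.3636, 0.719, 1


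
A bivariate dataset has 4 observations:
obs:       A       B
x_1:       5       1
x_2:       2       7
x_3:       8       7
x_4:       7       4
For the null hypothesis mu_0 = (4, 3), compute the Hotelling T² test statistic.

Step 1 — sample mean vector:
  mean(A) = (5 + 2 + 8 + 7) / 4 = 22/4 = 5.5
  mean(B) = (1 + 7 + 7 + 4) / 4 = 19/4 = 4.75
  x̄ = (5.5, 4.75),  deviation x̄ - mu_0 = (5.5, 4.75) - (4, 3) = (1.5, 1.75).

Step 2 — sample covariance matrix, S[i,j] = (1/(n-1)) · Σ_k (x_{k,i} - mean_i) · (x_{k,j} - mean_j), divisor n-1 = 3:
  S[A,A] = ((-0.5)·(-0.5) + (-3.5)·(-3.5) + (2.5)·(2.5) + (1.5)·(1.5)) / 3 = 21/3 = 7
  S[A,B] = ((-0.5)·(-3.75) + (-3.5)·(2.25) + (2.5)·(2.25) + (1.5)·(-0.75)) / 3 = -1.5/3 = -0.5
  S[B,B] = ((-3.75)·(-3.75) + (2.25)·(2.25) + (2.25)·(2.25) + (-0.75)·(-0.75)) / 3 = 24.75/3 = 8.25
  S = [[7, -0.5],
 [-0.5, 8.25]].

Step 3 — invert S. det(S) = 7·8.25 - (-0.5)² = 57.5.
  S^{-1} = (1/det) · [[d, -b], [-b, a]] = [[0.1435, 0.0087],
 [0.0087, 0.1217]].

Step 4 — quadratic form (x̄ - mu_0)^T · S^{-1} · (x̄ - mu_0):
  S^{-1} · (x̄ - mu_0) = (0.2304, 0.2261),
  (x̄ - mu_0)^T · [...] = (1.5)·(0.2304) + (1.75)·(0.2261) = 0.7413.

Step 5 — scale by n: T² = 4 · 0.7413 = 2.9652.

T² ≈ 2.9652


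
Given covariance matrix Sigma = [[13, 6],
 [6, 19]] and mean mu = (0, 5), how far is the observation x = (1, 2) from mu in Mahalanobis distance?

Step 1 — centre the observation: (x - mu) = (1, -3).

Step 2 — invert Sigma. det(Sigma) = 13·19 - (6)² = 211.
  Sigma^{-1} = (1/det) · [[d, -b], [-b, a]] = [[0.09, -0.0284],
 [-0.0284, 0.0616]].

Step 3 — form the quadratic (x - mu)^T · Sigma^{-1} · (x - mu):
  Sigma^{-1} · (x - mu) = (0.1754, -0.2133).
  (x - mu)^T · [Sigma^{-1} · (x - mu)] = (1)·(0.1754) + (-3)·(-0.2133) = 0.8152.

Step 4 — take square root: d = √(0.8152) ≈ 0.9029.

d(x, mu) = √(0.8152) ≈ 0.9029
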